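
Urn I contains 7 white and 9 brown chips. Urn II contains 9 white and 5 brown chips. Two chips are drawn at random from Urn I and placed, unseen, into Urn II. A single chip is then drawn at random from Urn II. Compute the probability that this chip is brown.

Condition on how many of the transferred chips are brown (from Urn I: 9 brown of 16; then Urn II has 16 total).
  0 brown: C(9,0)C(7,2)/C(16,2) = 7/40; then P = 5/16
  1 brown: C(9,1)C(7,1)/C(16,2) = 21/40; then P = 6/16
  2 brown: C(9,2)C(7,0)/C(16,2) = 3/10; then P = 7/16
P(brown from Urn II) = 49/128 ≈ 0.3828.

49/128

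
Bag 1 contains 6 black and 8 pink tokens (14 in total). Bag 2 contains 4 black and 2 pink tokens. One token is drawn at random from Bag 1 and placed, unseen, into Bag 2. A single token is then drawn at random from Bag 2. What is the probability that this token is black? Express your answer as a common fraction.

Condition on how many of the transferred tokens are black (from Bag 1: 6 black of 14; then Bag 2 has 7 total).
  0 black: C(6,0)C(8,1)/C(14,1) = 4/7; then P = 4/7
  1 black: C(6,1)C(8,0)/C(14,1) = 3/7; then P = 5/7
P(black from Bag 2) = 31/49 ≈ 0.6327.

31/49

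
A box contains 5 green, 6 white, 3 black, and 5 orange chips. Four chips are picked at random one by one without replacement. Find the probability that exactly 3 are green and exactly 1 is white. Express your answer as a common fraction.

Unordered draws without replacement: count favorable combinations over C(19,4).
Favorable = C(5,3) · C(6,1) · C(3,0) · C(5,0) = 60; total = C(19,4) = 3876.
P = 60/3876 = 5/323 ≈ 0.0155.

5/323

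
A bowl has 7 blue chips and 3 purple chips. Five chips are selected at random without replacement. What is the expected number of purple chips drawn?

By linearity of expectation, E[X] = Σ P(draw i is purple); by symmetry each draw (even without replacement) has P(purple) = 3/10.
E[X] = 5 · 3/10 = 3/2 ≈ 1.5000.

3/2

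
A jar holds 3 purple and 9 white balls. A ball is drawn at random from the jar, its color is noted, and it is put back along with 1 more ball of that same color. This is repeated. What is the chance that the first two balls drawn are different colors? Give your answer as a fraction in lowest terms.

Either white then purple, or purple then white; after the first draw the total is 13.
P = (9/12)·(3/13) + (3/12)·(9/13) = 9/26 ≈ 0.3462.

9/26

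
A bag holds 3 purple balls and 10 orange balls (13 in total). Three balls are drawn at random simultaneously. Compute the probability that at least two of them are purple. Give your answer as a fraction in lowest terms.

31/286

Sum the hypergeometric tail for j = 2,…,3 purple balls.
Favorable = C(3,2)·C(10,1) + C(3,3)·C(10,0) = 31; total = C(13,3) = 286.
P = 31/286 = 31/286 ≈ 0.1084.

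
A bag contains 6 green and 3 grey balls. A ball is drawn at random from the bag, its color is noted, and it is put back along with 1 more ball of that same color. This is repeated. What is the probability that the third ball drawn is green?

2/3

Sum over the four possibilities for the first two draws (green/not-green each), tracking how the green count and total change by +1 per draw.
P(third is green) = 2/3 ≈ 0.6667. (In a Pólya urn every draw has the same marginal probability 6/9.)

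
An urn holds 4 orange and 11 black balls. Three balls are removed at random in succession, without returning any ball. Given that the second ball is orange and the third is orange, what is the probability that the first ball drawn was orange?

P(first=orange and the second ball is orange and the third is orange) = (4/15)·(3/14)·(2/13) = 4/455.
P(E) = Σ over first color = 4/455 + 22/455 = 2/35.
By Bayes, P(first=orange | E) = 4/455 / 2/35 = 2/13 ≈ 0.1538.

2/13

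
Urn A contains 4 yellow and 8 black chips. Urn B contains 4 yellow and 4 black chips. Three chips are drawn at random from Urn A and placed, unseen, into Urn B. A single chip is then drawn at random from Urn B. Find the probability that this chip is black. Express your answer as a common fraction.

6/11

Condition on how many of the transferred chips are black (from Urn A: 8 black of 12; then Urn B has 11 total).
  0 black: C(8,0)C(4,3)/C(12,3) = 1/55; then P = 4/11
  1 black: C(8,1)C(4,2)/C(12,3) = 12/55; then P = 5/11
  2 black: C(8,2)C(4,1)/C(12,3) = 28/55; then P = 6/11
  3 black: C(8,3)C(4,0)/C(12,3) = 14/55; then P = 7/11
P(black from Urn B) = 6/11 ≈ 0.5455.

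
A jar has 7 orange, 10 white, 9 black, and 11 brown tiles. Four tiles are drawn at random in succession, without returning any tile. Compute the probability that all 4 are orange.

1/1887

Unordered draws without replacement: count favorable combinations over C(37,4).
Favorable = C(7,4) · C(10,0) · C(9,0) · C(11,0) = 35; total = C(37,4) = 66045.
P = 35/66045 = 1/1887 ≈ 0.0005.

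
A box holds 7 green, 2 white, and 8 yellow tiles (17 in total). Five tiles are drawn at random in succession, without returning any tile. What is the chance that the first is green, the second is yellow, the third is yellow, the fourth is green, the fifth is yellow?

21/1105

Multiply the conditional probability of each draw in order, without replacement, so each draw removes one from its color and from the total.
P = (7/17) · (8/16) · (7/15) · (6/14) · (6/13) = 21/1105 ≈ 0.0190.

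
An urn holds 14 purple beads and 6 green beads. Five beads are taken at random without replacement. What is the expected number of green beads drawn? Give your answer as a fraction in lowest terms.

3/2

By linearity of expectation, E[X] = Σ P(draw i is green); by symmetry each draw (even without replacement) has P(green) = 6/20.
E[X] = 5 · 6/20 = 3/2 ≈ 1.5000.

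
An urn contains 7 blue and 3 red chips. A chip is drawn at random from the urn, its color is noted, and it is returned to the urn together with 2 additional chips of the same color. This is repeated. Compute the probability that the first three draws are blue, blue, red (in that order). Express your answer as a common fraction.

9/80

Track the composition after each reinforcement of +2.
P = (7/10) · (9/12) · (3/14) = 9/80 ≈ 0.1125.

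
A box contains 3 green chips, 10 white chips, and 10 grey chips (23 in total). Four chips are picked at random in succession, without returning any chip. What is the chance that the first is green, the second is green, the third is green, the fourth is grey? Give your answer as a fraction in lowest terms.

1/3542

Multiply the conditional probability of each draw in order, without replacement, so each draw removes one from its color and from the total.
P = (3/23) · (2/22) · (1/21) · (10/20) = 1/3542 ≈ 0.0003.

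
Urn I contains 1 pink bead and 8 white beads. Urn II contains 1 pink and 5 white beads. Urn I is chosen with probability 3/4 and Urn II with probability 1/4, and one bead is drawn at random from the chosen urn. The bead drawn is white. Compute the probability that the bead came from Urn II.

P(white | Urn I) = 8/9; P(white | Urn II) = 5/6.
P(white) = 3/4·8/9 + 1/4·5/6 = 7/8.
By Bayes' rule, P(Urn II | white) = 5/24 / 7/8 = 5/21 ≈ 0.2381.

5/21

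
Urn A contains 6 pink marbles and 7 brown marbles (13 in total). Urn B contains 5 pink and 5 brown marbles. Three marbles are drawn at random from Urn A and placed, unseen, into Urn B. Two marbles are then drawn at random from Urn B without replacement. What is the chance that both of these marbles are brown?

491/2028

Condition on how many of the transferred marbles are brown (from Urn A: 7 brown of 13; then Urn B has 13 total).
  0 brown: C(7,0)C(6,3)/C(13,3) = 10/143; then P = C(5,2)/C(13,2) = 5/39
  1 brown: C(7,1)C(6,2)/C(13,3) = 105/286; then P = C(6,2)/C(13,2) = 5/26
  2 brown: C(7,2)C(6,1)/C(13,3) = 63/143; then P = C(7,2)/C(13,2) = 7/26
  3 brown: C(7,3)C(6,0)/C(13,3) = 35/286; then P = C(8,2)/C(13,2) = 14/39
P(both brown) = 491/2028 ≈ 0.2421.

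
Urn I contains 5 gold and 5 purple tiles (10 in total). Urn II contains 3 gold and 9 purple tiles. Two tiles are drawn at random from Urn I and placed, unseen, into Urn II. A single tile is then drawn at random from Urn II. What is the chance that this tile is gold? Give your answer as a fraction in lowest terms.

2/7

Condition on how many of the transferred tiles are gold (from Urn I: 5 gold of 10; then Urn II has 14 total).
  0 gold: C(5,0)C(5,2)/C(10,2) = 2/9; then P = 3/14
  1 gold: C(5,1)C(5,1)/C(10,2) = 5/9; then P = 4/14
  2 gold: C(5,2)C(5,0)/C(10,2) = 2/9; then P = 5/14
P(gold from Urn II) = 2/7 ≈ 0.2857.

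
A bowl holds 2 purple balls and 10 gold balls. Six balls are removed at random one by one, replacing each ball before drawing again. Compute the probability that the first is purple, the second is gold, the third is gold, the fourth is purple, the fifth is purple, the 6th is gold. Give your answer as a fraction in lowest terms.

125/46656

Multiply the conditional probability of each draw in order, with replacement (the composition resets each draw).
P = (2/12) · (10/12) · (10/12) · (2/12) · (2/12) · (10/12) = 125/46656 ≈ 0.0027.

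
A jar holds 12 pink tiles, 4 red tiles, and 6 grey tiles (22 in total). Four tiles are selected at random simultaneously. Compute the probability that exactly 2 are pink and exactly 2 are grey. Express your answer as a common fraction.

18/133

Unordered draws without replacement: count favorable combinations over C(22,4).
Favorable = C(12,2) · C(4,0) · C(6,2) = 990; total = C(22,4) = 7315.
P = 990/7315 = 18/133 ≈ 0.1353.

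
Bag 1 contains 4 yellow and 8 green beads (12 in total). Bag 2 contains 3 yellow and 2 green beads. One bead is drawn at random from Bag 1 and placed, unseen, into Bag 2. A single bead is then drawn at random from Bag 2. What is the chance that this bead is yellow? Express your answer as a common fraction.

5/9

Condition on how many of the transferred beads are yellow (from Bag 1: 4 yellow of 12; then Bag 2 has 6 total).
  0 yellow: C(4,0)C(8,1)/C(12,1) = 2/3; then P = 3/6
  1 yellow: C(4,1)C(8,0)/C(12,1) = 1/3; then P = 4/6
P(yellow from Bag 2) = 5/9 ≈ 0.5556.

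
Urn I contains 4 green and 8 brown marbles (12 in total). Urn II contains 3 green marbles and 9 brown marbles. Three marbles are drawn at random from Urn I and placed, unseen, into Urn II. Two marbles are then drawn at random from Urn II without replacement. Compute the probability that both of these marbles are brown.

Condition on how many of the transferred marbles are brown (from Urn I: 8 brown of 12; then Urn II has 15 total).
  0 brown: C(8,0)C(4,3)/C(12,3) = 1/55; then P = C(9,2)/C(15,2) = 12/35
  1 brown: C(8,1)C(4,2)/C(12,3) = 12/55; then P = C(10,2)/C(15,2) = 3/7
  2 brown: C(8,2)C(4,1)/C(12,3) = 28/55; then P = C(11,2)/C(15,2) = 11/21
  3 brown: C(8,3)C(4,0)/C(12,3) = 14/55; then P = C(12,2)/C(15,2) = 22/35
P(both brown) = 608/1155 ≈ 0.5264.

608/1155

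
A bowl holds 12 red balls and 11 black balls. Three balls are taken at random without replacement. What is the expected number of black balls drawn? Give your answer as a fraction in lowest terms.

33/23

By linearity of expectation, E[X] = Σ P(draw i is black); by symmetry each draw (even without replacement) has P(black) = 11/23.
E[X] = 3 · 11/23 = 33/23 ≈ 1.4348.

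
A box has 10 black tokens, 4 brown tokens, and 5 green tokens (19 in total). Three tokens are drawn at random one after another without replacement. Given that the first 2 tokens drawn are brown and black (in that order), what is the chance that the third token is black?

9/17

After removing 1 black, 1 brown, the box has 9 black out of 17 remaining.
P(third is black | given) = 9/17 ≈ 0.5294.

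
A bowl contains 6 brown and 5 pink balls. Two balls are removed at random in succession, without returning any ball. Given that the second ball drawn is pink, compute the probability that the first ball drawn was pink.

2/5

P(first=pink and the second ball drawn is pink) = (5/11)·(4/10) = 2/11.
P(the second ball drawn is pink) = Σ over first color = 3/11 + 2/11 = 5/11.
By Bayes, P(first=pink | the second ball drawn is pink) = 2/11 / 5/11 = 2/5 ≈ 0.4000.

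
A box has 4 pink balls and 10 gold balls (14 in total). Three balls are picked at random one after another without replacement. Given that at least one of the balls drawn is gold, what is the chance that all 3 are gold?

P(all 3 gold) = C(10,3)/C(14,3) = 30/91; P(at least one gold) = 1 − C(4,3)/C(14,3) = 90/91.
Since 'all 3 gold' ⊆ 'at least one gold', P(all 3 | at least one) = 30/91 / 90/91 = 1/3 ≈ 0.3333.

1/3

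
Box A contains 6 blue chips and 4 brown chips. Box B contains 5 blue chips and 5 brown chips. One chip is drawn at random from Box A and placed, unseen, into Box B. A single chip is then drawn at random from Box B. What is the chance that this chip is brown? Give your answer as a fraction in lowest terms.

Condition on how many of the transferred chips are brown (from Box A: 4 brown of 10; then Box B has 11 total).
  0 brown: C(4,0)C(6,1)/C(10,1) = 3/5; then P = 5/11
  1 brown: C(4,1)C(6,0)/C(10,1) = 2/5; then P = 6/11
P(brown from Box B) = 27/55 ≈ 0.4909.

27/55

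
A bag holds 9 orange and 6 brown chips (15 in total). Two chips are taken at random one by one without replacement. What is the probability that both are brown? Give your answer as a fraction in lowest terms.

Multiply the conditional probability of each draw in order, without replacement, so each draw removes one from its color and from the total.
P = (6/15) · (5/14) = 1/7 ≈ 0.1429.

1/7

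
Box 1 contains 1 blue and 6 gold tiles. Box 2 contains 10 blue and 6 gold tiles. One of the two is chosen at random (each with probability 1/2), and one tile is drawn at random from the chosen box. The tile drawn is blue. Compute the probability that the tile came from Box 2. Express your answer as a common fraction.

35/43

P(blue | Box 1) = 1/7; P(blue | Box 2) = 5/8.
P(blue) = 1/2·1/7 + 1/2·5/8 = 43/112.
By Bayes' rule, P(Box 2 | blue) = 5/16 / 43/112 = 35/43 ≈ 0.8140.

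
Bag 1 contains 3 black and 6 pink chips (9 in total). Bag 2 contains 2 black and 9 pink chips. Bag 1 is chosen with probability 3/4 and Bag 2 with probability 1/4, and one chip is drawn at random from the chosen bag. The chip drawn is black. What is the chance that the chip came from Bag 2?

P(black | Bag 1) = 1/3; P(black | Bag 2) = 2/11.
P(black) = 3/4·1/3 + 1/4·2/11 = 13/44.
By Bayes' rule, P(Bag 2 | black) = 1/22 / 13/44 = 2/13 ≈ 0.1538.

2/13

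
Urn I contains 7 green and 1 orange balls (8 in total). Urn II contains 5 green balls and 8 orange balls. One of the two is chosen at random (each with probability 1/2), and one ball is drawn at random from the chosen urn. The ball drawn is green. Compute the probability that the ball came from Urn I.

91/131

P(green | Urn I) = 7/8; P(green | Urn II) = 5/13.
P(green) = 1/2·7/8 + 1/2·5/13 = 131/208.
By Bayes' rule, P(Urn I | green) = 7/16 / 131/208 = 91/131 ≈ 0.6947.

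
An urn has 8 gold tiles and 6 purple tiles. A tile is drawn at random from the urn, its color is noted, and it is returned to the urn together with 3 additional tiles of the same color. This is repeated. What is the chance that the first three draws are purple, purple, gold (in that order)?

Track the composition after each reinforcement of +3.
P = (6/14) · (9/17) · (8/20) = 54/595 ≈ 0.0908.

54/595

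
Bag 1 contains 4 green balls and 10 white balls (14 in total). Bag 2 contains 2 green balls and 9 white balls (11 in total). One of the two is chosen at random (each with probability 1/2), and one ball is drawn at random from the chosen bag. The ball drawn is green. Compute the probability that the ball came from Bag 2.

7/18

P(green | Bag 1) = 2/7; P(green | Bag 2) = 2/11.
P(green) = 1/2·2/7 + 1/2·2/11 = 18/77.
By Bayes' rule, P(Bag 2 | green) = 1/11 / 18/77 = 7/18 ≈ 0.3889.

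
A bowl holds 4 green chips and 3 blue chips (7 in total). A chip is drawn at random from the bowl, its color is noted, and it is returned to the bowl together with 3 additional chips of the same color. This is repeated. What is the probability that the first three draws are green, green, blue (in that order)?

6/65

Track the composition after each reinforcement of +3.
P = (4/7) · (7/10) · (3/13) = 6/65 ≈ 0.0923.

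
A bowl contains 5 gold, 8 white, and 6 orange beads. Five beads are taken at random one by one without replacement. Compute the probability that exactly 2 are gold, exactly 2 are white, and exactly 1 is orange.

Unordered draws without replacement: count favorable combinations over C(19,5).
Favorable = C(5,2) · C(8,2) · C(6,1) = 1680; total = C(19,5) = 11628.
P = 1680/11628 = 140/969 ≈ 0.1445.

140/969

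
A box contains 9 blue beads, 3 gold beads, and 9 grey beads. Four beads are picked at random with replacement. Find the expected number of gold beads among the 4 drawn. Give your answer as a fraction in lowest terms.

4/7

By linearity of expectation, E[X] = Σ P(draw i is gold); each independent draw has P(gold) = 3/21.
E[X] = 4 · 3/21 = 4/7 ≈ 0.5714.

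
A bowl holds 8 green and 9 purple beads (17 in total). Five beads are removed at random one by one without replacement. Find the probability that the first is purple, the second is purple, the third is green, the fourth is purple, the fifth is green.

Multiply the conditional probability of each draw in order, without replacement, so each draw removes one from its color and from the total.
P = (9/17) · (8/16) · (8/15) · (7/14) · (7/13) = 42/1105 ≈ 0.0380.

42/1105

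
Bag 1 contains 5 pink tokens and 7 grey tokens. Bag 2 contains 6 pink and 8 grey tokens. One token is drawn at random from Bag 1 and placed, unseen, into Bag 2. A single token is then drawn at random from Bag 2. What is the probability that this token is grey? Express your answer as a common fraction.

Condition on how many of the transferred tokens are grey (from Bag 1: 7 grey of 12; then Bag 2 has 15 total).
  0 grey: C(7,0)C(5,1)/C(12,1) = 5/12; then P = 8/15
  1 grey: C(7,1)C(5,0)/C(12,1) = 7/12; then P = 9/15
P(grey from Bag 2) = 103/180 ≈ 0.5722.

103/180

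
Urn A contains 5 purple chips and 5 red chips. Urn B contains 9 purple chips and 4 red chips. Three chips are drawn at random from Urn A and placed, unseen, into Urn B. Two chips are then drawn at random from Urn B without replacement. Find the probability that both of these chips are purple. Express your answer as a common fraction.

301/720

Condition on how many of the transferred chips are purple (from Urn A: 5 purple of 10; then Urn B has 16 total).
  0 purple: C(5,0)C(5,3)/C(10,3) = 1/12; then P = C(9,2)/C(16,2) = 3/10
  1 purple: C(5,1)C(5,2)/C(10,3) = 5/12; then P = C(10,2)/C(16,2) = 3/8
  2 purple: C(5,2)C(5,1)/C(10,3) = 5/12; then P = C(11,2)/C(16,2) = 11/24
  3 purple: C(5,3)C(5,0)/C(10,3) = 1/12; then P = C(12,2)/C(16,2) = 11/20
P(both purple) = 301/720 ≈ 0.4181.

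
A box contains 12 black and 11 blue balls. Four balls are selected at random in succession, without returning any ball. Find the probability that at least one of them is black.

155/161

Use the complement: P(at least one black) = 1 − P(no black).
P(none) = C(11,4)/C(23,4) = 330/8855.
So P = 1 − 330/8855 = 155/161 ≈ 0.9627.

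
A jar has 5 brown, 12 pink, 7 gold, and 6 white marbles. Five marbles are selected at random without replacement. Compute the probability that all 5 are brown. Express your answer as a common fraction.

Unordered draws without replacement: count favorable combinations over C(30,5).
Favorable = C(5,5) · C(12,0) · C(7,0) · C(6,0) = 1; total = C(30,5) = 142506.
P = 1/142506 = 1/142506 ≈ 0.0000.

1/142506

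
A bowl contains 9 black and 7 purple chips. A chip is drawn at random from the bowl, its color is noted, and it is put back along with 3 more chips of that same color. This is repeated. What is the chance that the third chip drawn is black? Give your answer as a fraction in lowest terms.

9/16

Sum over the four possibilities for the first two draws (black/not-black each), tracking how the black count and total change by +3 per draw.
P(third is black) = 9/16 ≈ 0.5625. (In a Pólya urn every draw has the same marginal probability 9/16.)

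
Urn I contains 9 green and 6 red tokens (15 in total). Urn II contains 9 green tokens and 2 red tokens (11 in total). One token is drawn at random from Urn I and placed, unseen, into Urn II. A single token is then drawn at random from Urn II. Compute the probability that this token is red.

1/5

Condition on how many of the transferred tokens are red (from Urn I: 6 red of 15; then Urn II has 12 total).
  0 red: C(6,0)C(9,1)/C(15,1) = 3/5; then P = 2/12
  1 red: C(6,1)C(9,0)/C(15,1) = 2/5; then P = 3/12
P(red from Urn II) = 1/5 ≈ 0.2000.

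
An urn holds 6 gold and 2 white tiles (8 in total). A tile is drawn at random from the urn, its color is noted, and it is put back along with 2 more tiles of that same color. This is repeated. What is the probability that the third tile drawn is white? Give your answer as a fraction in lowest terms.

1/4

Sum over the four possibilities for the first two draws (white/not-white each), tracking how the white count and total change by +2 per draw.
P(third is white) = 1/4 ≈ 0.2500. (In a Pólya urn every draw has the same marginal probability 2/8.)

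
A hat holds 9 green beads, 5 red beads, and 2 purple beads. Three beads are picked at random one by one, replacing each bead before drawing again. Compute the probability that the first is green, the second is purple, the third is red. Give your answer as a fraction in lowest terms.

Multiply the conditional probability of each draw in order, with replacement (the composition resets each draw).
P = (9/16) · (2/16) · (5/16) = 45/2048 ≈ 0.0220.

45/2048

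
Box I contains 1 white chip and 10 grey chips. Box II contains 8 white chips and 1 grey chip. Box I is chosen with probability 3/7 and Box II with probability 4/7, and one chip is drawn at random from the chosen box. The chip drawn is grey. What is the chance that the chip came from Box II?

22/157

P(grey | Box I) = 10/11; P(grey | Box II) = 1/9.
P(grey) = 3/7·10/11 + 4/7·1/9 = 314/693.
By Bayes' rule, P(Box II | grey) = 4/63 / 314/693 = 22/157 ≈ 0.1401.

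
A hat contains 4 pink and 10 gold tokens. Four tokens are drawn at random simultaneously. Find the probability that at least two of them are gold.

960/1001

Sum the hypergeometric tail for j = 2,…,4 gold tokens.
Favorable = C(10,2)·C(4,2) + C(10,3)·C(4,1) + C(10,4)·C(4,0) = 960; total = C(14,4) = 1001.
P = 960/1001 = 960/1001 ≈ 0.9590.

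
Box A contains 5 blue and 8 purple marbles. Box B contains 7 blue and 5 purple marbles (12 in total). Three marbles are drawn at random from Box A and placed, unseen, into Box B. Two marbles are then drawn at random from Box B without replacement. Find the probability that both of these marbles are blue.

383/1365

Condition on how many of the transferred marbles are blue (from Box A: 5 blue of 13; then Box B has 15 total).
  0 blue: C(5,0)C(8,3)/C(13,3) = 28/143; then P = C(7,2)/C(15,2) = 1/5
  1 blue: C(5,1)C(8,2)/C(13,3) = 70/143; then P = C(8,2)/C(15,2) = 4/15
  2 blue: C(5,2)C(8,1)/C(13,3) = 40/143; then P = C(9,2)/C(15,2) = 12/35
  3 blue: C(5,3)C(8,0)/C(13,3) = 5/143; then P = C(10,2)/C(15,2) = 3/7
P(both blue) = 383/1365 ≈ 0.2806.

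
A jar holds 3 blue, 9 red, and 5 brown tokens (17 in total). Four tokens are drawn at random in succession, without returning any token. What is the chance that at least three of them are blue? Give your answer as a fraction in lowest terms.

1/170

Sum the hypergeometric tail for j = 3,…,3 blue tokens.
Favorable = C(3,3)·C(14,1) = 14; total = C(17,4) = 2380.
P = 14/2380 = 1/170 ≈ 0.0059.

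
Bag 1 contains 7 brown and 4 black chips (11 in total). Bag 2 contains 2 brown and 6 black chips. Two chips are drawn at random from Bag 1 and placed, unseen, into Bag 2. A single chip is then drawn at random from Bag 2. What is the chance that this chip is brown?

18/55

Condition on how many of the transferred chips are brown (from Bag 1: 7 brown of 11; then Bag 2 has 10 total).
  0 brown: C(7,0)C(4,2)/C(11,2) = 6/55; then P = 2/10
  1 brown: C(7,1)C(4,1)/C(11,2) = 28/55; then P = 3/10
  2 brown: C(7,2)C(4,0)/C(11,2) = 21/55; then P = 4/10
P(brown from Bag 2) = 18/55 ≈ 0.3273.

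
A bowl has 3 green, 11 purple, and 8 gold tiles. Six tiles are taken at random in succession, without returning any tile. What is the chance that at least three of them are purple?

1543/2261

Sum the hypergeometric tail for j = 3,…,6 purple tiles.
Favorable = C(11,3)·C(11,3) + C(11,4)·C(11,2) + C(11,5)·C(11,1) + C(11,6)·C(11,0) = 50919; total = C(22,6) = 74613.
P = 50919/74613 = 1543/2261 ≈ 0.6824.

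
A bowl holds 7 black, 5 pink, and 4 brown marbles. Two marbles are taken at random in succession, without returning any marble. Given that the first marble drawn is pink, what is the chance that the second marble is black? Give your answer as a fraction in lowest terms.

After removing 1 pink, the bowl has 7 black out of 15 remaining.
P(second is black | given) = 7/15 ≈ 0.4667.

7/15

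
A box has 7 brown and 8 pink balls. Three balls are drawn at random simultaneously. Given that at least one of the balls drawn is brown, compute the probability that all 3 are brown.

5/57

P(all 3 brown) = C(7,3)/C(15,3) = 1/13; P(at least one brown) = 1 − C(8,3)/C(15,3) = 57/65.
Since 'all 3 brown' ⊆ 'at least one brown', P(all 3 | at least one) = 1/13 / 57/65 = 5/57 ≈ 0.0877.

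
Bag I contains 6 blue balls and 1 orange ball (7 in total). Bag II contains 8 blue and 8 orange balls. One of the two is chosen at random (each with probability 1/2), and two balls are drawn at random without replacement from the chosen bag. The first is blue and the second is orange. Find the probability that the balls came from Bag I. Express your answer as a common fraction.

15/43

P(E | Bag I) = 1/7; P(E | Bag II) = 4/15.
P(E) = 1/2·1/7 + 1/2·4/15 = 43/210.
By Bayes' rule, P(Bag I | E) = 1/14 / 43/210 = 15/43 ≈ 0.3488.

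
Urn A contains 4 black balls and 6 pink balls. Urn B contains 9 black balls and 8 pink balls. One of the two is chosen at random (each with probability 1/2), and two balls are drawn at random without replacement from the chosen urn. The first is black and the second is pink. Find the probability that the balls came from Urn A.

P(E | Urn A) = 4/15; P(E | Urn B) = 9/34.
P(E) = 1/2·4/15 + 1/2·9/34 = 271/1020.
By Bayes' rule, P(Urn A | E) = 2/15 / 271/1020 = 136/271 ≈ 0.5018.

136/271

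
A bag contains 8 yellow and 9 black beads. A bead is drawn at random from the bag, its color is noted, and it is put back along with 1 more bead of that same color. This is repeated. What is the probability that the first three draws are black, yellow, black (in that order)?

Track the composition after each reinforcement of +1.
P = (9/17) · (8/18) · (10/19) = 40/323 ≈ 0.1238.

40/323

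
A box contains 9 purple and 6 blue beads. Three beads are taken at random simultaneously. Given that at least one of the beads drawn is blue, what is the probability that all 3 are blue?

P(all 3 blue) = C(6,3)/C(15,3) = 4/91; P(at least one blue) = 1 − C(9,3)/C(15,3) = 53/65.
Since 'all 3 blue' ⊆ 'at least one blue', P(all 3 | at least one) = 4/91 / 53/65 = 20/371 ≈ 0.0539.

20/371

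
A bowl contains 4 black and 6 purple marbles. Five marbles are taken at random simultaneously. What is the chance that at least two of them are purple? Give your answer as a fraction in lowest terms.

Sum the hypergeometric tail for j = 2,…,5 purple marbles.
Favorable = C(6,2)·C(4,3) + C(6,3)·C(4,2) + C(6,4)·C(4,1) + C(6,5)·C(4,0) = 246; total = C(10,5) = 252.
P = 246/252 = 41/42 ≈ 0.9762.

41/42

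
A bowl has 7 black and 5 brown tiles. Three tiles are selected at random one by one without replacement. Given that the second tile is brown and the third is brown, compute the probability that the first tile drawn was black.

P(first=black and the second tile is brown and the third is brown) = (7/12)·(5/11)·(4/10) = 7/66.
P(E) = Σ over first color = 7/66 + 1/22 = 5/33.
By Bayes, P(first=black | E) = 7/66 / 5/33 = 7/10 ≈ 0.7000.

7/10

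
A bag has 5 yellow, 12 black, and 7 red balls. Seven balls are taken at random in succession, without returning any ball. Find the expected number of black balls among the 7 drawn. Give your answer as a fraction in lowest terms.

By linearity of expectation, E[X] = Σ P(draw i is black); by symmetry each draw (even without replacement) has P(black) = 12/24.
E[X] = 7 · 12/24 = 7/2 ≈ 3.5000.

7/2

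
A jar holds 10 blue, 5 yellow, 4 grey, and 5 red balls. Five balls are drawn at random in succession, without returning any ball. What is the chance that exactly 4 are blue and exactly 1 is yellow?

25/1012

Unordered draws without replacement: count favorable combinations over C(24,5).
Favorable = C(10,4) · C(5,1) · C(4,0) · C(5,0) = 1050; total = C(24,5) = 42504.
P = 1050/42504 = 25/1012 ≈ 0.0247.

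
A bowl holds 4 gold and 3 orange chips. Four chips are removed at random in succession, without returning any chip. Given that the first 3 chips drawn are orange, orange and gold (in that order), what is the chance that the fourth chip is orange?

1/4

After removing 1 gold, 2 orange, the bowl has 1 orange out of 4 remaining.
P(fourth is orange | given) = 1/4 ≈ 0.2500.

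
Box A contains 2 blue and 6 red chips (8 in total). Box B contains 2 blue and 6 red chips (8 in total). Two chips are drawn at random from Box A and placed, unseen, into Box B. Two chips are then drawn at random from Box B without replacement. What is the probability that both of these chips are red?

229/420

Condition on how many of the transferred chips are red (from Box A: 6 red of 8; then Box B has 10 total).
  0 red: C(6,0)C(2,2)/C(8,2) = 1/28; then P = C(6,2)/C(10,2) = 1/3
  1 red: C(6,1)C(2,1)/C(8,2) = 3/7; then P = C(7,2)/C(10,2) = 7/15
  2 red: C(6,2)C(2,0)/C(8,2) = 15/28; then P = C(8,2)/C(10,2) = 28/45
P(both red) = 229/420 ≈ 0.5452.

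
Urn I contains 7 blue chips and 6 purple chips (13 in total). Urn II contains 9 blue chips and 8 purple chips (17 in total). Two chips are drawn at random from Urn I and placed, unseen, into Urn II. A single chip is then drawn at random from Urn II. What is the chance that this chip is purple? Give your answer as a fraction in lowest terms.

Condition on how many of the transferred chips are purple (from Urn I: 6 purple of 13; then Urn II has 19 total).
  0 purple: C(6,0)C(7,2)/C(13,2) = 7/26; then P = 8/19
  1 purple: C(6,1)C(7,1)/C(13,2) = 7/13; then P = 9/19
  2 purple: C(6,2)C(7,0)/C(13,2) = 5/26; then P = 10/19
P(purple from Urn II) = 116/247 ≈ 0.4696.

116/247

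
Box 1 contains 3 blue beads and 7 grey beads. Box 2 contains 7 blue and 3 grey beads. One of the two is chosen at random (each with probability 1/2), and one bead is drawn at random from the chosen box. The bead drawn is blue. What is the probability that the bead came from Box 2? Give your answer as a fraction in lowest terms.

7/10

P(blue | Box 1) = 3/10; P(blue | Box 2) = 7/10.
P(blue) = 1/2·3/10 + 1/2·7/10 = 1/2.
By Bayes' rule, P(Box 2 | blue) = 7/20 / 1/2 = 7/10 ≈ 0.7000.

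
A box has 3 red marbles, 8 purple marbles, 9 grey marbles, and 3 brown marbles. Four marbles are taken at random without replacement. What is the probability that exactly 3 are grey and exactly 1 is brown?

Unordered draws without replacement: count favorable combinations over C(23,4).
Favorable = C(3,0) · C(8,0) · C(9,3) · C(3,1) = 252; total = C(23,4) = 8855.
P = 252/8855 = 36/1265 ≈ 0.0285.

36/1265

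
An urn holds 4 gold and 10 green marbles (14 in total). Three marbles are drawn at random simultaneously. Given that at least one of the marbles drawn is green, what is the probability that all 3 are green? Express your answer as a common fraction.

P(all 3 green) = C(10,3)/C(14,3) = 30/91; P(at least one green) = 1 − C(4,3)/C(14,3) = 90/91.
Since 'all 3 green' ⊆ 'at least one green', P(all 3 | at least one) = 30/91 / 90/91 = 1/3 ≈ 0.3333.

1/3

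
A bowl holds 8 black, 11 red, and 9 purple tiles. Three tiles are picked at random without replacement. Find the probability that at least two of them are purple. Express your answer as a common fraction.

64/273

Sum the hypergeometric tail for j = 2,…,3 purple tiles.
Favorable = C(9,2)·C(19,1) + C(9,3)·C(19,0) = 768; total = C(28,3) = 3276.
P = 768/3276 = 64/273 ≈ 0.2344.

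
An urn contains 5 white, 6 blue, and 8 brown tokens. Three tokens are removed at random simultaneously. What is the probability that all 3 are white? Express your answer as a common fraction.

10/969

Unordered draws without replacement: count favorable combinations over C(19,3).
Favorable = C(5,3) · C(6,0) · C(8,0) = 10; total = C(19,3) = 969.
P = 10/969 = 10/969 ≈ 0.0103.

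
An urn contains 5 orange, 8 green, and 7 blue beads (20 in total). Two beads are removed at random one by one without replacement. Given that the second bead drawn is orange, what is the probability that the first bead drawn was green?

P(first=green and the second bead drawn is orange) = (8/20)·(5/19) = 2/19.
P(the second bead drawn is orange) = Σ over first color = 1/19 + 2/19 + 7/76 = 1/4.
By Bayes, P(first=green | the second bead drawn is orange) = 2/19 / 1/4 = 8/19 ≈ 0.4211.

8/19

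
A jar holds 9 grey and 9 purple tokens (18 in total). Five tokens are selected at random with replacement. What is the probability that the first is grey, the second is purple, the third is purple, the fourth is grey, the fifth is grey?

1/32

Multiply the conditional probability of each draw in order, with replacement (the composition resets each draw).
P = (9/18) · (9/18) · (9/18) · (9/18) · (9/18) = 1/32 ≈ 0.0312.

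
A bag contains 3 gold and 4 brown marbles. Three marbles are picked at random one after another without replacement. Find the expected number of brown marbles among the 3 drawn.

By linearity of expectation, E[X] = Σ P(draw i is brown); by symmetry each draw (even without replacement) has P(brown) = 4/7.
E[X] = 3 · 4/7 = 12/7 ≈ 1.7143.

12/7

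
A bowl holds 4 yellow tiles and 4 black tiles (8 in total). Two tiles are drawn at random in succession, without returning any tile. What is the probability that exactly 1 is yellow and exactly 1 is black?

Unordered draws without replacement: count favorable combinations over C(8,2).
Favorable = C(4,1) · C(4,1) = 16; total = C(8,2) = 28.
P = 16/28 = 4/7 ≈ 0.5714.

4/7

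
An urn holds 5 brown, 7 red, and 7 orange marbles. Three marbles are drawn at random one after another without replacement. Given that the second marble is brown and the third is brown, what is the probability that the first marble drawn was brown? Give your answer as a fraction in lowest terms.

P(first=brown and the second marble is brown and the third is brown) = (5/19)·(4/18)·(3/17) = 10/969.
P(E) = Σ over first color = 10/969 + 70/2907 + 70/2907 = 10/171.
By Bayes, P(first=brown | E) = 10/969 / 10/171 = 3/17 ≈ 0.1765.

3/17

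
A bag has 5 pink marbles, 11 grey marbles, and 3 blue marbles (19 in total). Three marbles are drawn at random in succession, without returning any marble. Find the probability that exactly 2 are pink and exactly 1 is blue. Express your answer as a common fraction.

Unordered draws without replacement: count favorable combinations over C(19,3).
Favorable = C(5,2) · C(11,0) · C(3,1) = 30; total = C(19,3) = 969.
P = 30/969 = 10/323 ≈ 0.0310.

10/323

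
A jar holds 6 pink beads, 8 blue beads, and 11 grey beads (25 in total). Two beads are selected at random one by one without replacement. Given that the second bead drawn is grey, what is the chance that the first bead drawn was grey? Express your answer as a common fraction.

5/12

P(first=grey and the second bead drawn is grey) = (11/25)·(10/24) = 11/60.
P(the second bead drawn is grey) = Σ over first color = 11/100 + 11/75 + 11/60 = 11/25.
By Bayes, P(first=grey | the second bead drawn is grey) = 11/60 / 11/25 = 5/12 ≈ 0.4167.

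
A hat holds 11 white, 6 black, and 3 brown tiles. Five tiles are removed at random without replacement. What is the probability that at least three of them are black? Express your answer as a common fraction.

509/3876

Sum the hypergeometric tail for j = 3,…,5 black tiles.
Favorable = C(6,3)·C(14,2) + C(6,4)·C(14,1) + C(6,5)·C(14,0) = 2036; total = C(20,5) = 15504.
P = 2036/15504 = 509/3876 ≈ 0.1313.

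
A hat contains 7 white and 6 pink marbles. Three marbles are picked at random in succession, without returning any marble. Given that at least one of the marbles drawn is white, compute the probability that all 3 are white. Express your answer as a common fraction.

P(all 3 white) = C(7,3)/C(13,3) = 35/286; P(at least one white) = 1 − C(6,3)/C(13,3) = 133/143.
Since 'all 3 white' ⊆ 'at least one white', P(all 3 | at least one) = 35/286 / 133/143 = 5/38 ≈ 0.1316.

5/38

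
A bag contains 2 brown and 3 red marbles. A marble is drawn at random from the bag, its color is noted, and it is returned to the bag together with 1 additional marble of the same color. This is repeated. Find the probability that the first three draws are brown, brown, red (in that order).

Track the composition after each reinforcement of +1.
P = (2/5) · (3/6) · (3/7) = 3/35 ≈ 0.0857.

3/35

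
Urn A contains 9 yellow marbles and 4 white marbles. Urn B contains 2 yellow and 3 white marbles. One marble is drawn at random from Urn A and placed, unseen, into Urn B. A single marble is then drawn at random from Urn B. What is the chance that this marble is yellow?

35/78

Condition on how many of the transferred marbles are yellow (from Urn A: 9 yellow of 13; then Urn B has 6 total).
  0 yellow: C(9,0)C(4,1)/C(13,1) = 4/13; then P = 2/6
  1 yellow: C(9,1)C(4,0)/C(13,1) = 9/13; then P = 3/6
P(yellow from Urn B) = 35/78 ≈ 0.4487.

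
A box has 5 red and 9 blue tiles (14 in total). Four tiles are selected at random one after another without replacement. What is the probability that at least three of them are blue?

6/11

Sum the hypergeometric tail for j = 3,…,4 blue tiles.
Favorable = C(9,3)·C(5,1) + C(9,4)·C(5,0) = 546; total = C(14,4) = 1001.
P = 546/1001 = 6/11 ≈ 0.5455.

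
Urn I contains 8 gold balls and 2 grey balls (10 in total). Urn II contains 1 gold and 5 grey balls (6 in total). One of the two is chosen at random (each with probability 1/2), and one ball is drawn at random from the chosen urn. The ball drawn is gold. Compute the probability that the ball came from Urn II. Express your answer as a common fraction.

5/29

P(gold | Urn I) = 4/5; P(gold | Urn II) = 1/6.
P(gold) = 1/2·4/5 + 1/2·1/6 = 29/60.
By Bayes' rule, P(Urn II | gold) = 1/12 / 29/60 = 5/29 ≈ 0.1724.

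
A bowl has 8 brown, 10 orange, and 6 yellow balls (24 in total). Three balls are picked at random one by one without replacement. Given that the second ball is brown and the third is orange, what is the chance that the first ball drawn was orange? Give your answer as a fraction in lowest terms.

P(first=orange and the second ball is brown and the third is orange) = (10/24)·(8/23)·(9/22) = 15/253.
P(E) = Σ over first color = 35/759 + 15/253 + 10/253 = 10/69.
By Bayes, P(first=orange | E) = 15/253 / 10/69 = 9/22 ≈ 0.4091.

9/22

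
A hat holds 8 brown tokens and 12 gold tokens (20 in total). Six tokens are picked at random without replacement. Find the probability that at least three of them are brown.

Sum the hypergeometric tail for j = 3,…,6 brown tokens.
Favorable = C(8,3)·C(12,3) + C(8,4)·C(12,2) + C(8,5)·C(12,1) + C(8,6)·C(12,0) = 17640; total = C(20,6) = 38760.
P = 17640/38760 = 147/323 ≈ 0.4551.

147/323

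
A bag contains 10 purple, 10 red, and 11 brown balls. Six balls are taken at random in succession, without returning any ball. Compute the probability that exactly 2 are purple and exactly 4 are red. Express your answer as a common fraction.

Unordered draws without replacement: count favorable combinations over C(31,6).
Favorable = C(10,2) · C(10,4) · C(11,0) = 9450; total = C(31,6) = 736281.
P = 9450/736281 = 150/11687 ≈ 0.0128.

150/11687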